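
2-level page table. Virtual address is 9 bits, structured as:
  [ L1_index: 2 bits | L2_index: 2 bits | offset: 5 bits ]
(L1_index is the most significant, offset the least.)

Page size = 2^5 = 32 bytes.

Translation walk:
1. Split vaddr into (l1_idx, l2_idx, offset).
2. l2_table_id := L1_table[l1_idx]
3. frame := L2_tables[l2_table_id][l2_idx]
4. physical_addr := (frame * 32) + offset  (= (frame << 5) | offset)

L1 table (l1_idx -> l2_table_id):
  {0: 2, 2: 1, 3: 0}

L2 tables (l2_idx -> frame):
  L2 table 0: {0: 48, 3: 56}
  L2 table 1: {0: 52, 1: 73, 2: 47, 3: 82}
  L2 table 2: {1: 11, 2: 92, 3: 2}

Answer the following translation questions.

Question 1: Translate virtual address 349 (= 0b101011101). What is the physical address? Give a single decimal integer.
vaddr = 349 = 0b101011101
Split: l1_idx=2, l2_idx=2, offset=29
L1[2] = 1
L2[1][2] = 47
paddr = 47 * 32 + 29 = 1533

Answer: 1533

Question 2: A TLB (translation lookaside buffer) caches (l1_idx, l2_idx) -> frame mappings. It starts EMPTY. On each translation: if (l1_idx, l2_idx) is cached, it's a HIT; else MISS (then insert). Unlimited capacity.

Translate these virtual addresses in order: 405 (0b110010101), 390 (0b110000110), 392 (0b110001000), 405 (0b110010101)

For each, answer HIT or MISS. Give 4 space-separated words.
vaddr=405: (3,0) not in TLB -> MISS, insert
vaddr=390: (3,0) in TLB -> HIT
vaddr=392: (3,0) in TLB -> HIT
vaddr=405: (3,0) in TLB -> HIT

Answer: MISS HIT HIT HIT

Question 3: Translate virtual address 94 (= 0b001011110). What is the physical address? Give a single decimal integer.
vaddr = 94 = 0b001011110
Split: l1_idx=0, l2_idx=2, offset=30
L1[0] = 2
L2[2][2] = 92
paddr = 92 * 32 + 30 = 2974

Answer: 2974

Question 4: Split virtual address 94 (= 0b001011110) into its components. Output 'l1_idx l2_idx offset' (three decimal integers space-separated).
vaddr = 94 = 0b001011110
  top 2 bits -> l1_idx = 0
  next 2 bits -> l2_idx = 2
  bottom 5 bits -> offset = 30

Answer: 0 2 30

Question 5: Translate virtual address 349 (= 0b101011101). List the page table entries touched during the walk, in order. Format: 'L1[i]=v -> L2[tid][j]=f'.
Answer: L1[2]=1 -> L2[1][2]=47

Derivation:
vaddr = 349 = 0b101011101
Split: l1_idx=2, l2_idx=2, offset=29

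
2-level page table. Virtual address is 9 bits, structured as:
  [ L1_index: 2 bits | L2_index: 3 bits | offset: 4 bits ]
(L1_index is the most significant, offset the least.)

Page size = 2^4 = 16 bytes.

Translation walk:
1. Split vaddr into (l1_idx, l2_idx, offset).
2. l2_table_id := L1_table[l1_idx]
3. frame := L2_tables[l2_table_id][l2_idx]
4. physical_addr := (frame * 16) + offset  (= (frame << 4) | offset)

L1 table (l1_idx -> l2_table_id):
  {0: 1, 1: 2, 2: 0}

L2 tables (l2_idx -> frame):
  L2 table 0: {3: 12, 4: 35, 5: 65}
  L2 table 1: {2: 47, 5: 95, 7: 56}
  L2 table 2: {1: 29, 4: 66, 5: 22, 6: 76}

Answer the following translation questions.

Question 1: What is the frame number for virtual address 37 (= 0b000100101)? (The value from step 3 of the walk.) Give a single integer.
vaddr = 37: l1_idx=0, l2_idx=2
L1[0] = 1; L2[1][2] = 47

Answer: 47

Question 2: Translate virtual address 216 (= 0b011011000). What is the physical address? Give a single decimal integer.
Answer: 360

Derivation:
vaddr = 216 = 0b011011000
Split: l1_idx=1, l2_idx=5, offset=8
L1[1] = 2
L2[2][5] = 22
paddr = 22 * 16 + 8 = 360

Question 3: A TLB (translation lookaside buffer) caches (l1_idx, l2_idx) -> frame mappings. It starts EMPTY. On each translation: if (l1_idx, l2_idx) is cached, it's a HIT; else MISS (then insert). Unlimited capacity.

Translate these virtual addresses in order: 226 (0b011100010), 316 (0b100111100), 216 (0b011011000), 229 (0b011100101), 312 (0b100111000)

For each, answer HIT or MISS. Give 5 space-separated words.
Answer: MISS MISS MISS HIT HIT

Derivation:
vaddr=226: (1,6) not in TLB -> MISS, insert
vaddr=316: (2,3) not in TLB -> MISS, insert
vaddr=216: (1,5) not in TLB -> MISS, insert
vaddr=229: (1,6) in TLB -> HIT
vaddr=312: (2,3) in TLB -> HIT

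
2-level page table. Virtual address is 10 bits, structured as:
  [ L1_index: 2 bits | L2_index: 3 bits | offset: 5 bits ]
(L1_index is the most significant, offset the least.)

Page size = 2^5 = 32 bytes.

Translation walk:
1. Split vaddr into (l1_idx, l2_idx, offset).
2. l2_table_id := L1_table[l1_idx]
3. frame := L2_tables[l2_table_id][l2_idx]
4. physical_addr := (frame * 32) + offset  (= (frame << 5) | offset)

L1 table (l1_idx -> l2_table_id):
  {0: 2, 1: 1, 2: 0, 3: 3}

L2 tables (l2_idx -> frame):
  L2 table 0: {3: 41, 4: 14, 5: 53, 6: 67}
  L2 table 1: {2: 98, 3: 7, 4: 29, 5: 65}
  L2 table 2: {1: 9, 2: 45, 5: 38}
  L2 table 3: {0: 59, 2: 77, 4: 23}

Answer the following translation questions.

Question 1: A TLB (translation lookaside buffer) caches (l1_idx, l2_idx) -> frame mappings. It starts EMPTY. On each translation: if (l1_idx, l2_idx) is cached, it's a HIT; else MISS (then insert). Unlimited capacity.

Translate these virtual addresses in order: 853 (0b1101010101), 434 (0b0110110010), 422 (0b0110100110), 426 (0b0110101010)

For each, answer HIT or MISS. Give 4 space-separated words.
Answer: MISS MISS HIT HIT

Derivation:
vaddr=853: (3,2) not in TLB -> MISS, insert
vaddr=434: (1,5) not in TLB -> MISS, insert
vaddr=422: (1,5) in TLB -> HIT
vaddr=426: (1,5) in TLB -> HIT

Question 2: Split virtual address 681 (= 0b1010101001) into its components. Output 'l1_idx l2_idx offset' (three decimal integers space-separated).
vaddr = 681 = 0b1010101001
  top 2 bits -> l1_idx = 2
  next 3 bits -> l2_idx = 5
  bottom 5 bits -> offset = 9

Answer: 2 5 9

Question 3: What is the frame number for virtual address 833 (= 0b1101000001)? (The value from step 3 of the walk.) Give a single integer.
vaddr = 833: l1_idx=3, l2_idx=2
L1[3] = 3; L2[3][2] = 77

Answer: 77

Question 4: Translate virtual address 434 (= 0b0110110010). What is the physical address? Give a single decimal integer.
Answer: 2098

Derivation:
vaddr = 434 = 0b0110110010
Split: l1_idx=1, l2_idx=5, offset=18
L1[1] = 1
L2[1][5] = 65
paddr = 65 * 32 + 18 = 2098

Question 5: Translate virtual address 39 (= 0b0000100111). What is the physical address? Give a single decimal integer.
vaddr = 39 = 0b0000100111
Split: l1_idx=0, l2_idx=1, offset=7
L1[0] = 2
L2[2][1] = 9
paddr = 9 * 32 + 7 = 295

Answer: 295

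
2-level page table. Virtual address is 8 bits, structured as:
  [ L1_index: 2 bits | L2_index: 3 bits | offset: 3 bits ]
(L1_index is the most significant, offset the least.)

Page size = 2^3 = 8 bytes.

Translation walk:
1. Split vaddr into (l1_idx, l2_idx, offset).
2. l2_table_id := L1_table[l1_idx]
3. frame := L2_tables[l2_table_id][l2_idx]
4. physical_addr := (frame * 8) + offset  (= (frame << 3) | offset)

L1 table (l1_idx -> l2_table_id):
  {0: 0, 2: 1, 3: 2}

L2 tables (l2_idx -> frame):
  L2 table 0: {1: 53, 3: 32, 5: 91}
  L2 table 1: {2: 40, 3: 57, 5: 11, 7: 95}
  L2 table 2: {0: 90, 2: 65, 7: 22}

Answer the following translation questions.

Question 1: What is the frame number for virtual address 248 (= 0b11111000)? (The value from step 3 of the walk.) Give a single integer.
vaddr = 248: l1_idx=3, l2_idx=7
L1[3] = 2; L2[2][7] = 22

Answer: 22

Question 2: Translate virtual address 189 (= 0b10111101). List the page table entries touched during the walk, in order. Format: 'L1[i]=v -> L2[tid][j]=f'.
vaddr = 189 = 0b10111101
Split: l1_idx=2, l2_idx=7, offset=5

Answer: L1[2]=1 -> L2[1][7]=95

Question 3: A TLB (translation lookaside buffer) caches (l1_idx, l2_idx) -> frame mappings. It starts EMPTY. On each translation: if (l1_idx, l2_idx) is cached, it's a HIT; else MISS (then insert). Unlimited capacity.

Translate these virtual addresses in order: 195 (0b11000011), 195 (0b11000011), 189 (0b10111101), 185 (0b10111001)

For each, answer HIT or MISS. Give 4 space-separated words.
vaddr=195: (3,0) not in TLB -> MISS, insert
vaddr=195: (3,0) in TLB -> HIT
vaddr=189: (2,7) not in TLB -> MISS, insert
vaddr=185: (2,7) in TLB -> HIT

Answer: MISS HIT MISS HIT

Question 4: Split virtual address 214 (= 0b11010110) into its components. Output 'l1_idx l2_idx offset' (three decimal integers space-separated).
Answer: 3 2 6

Derivation:
vaddr = 214 = 0b11010110
  top 2 bits -> l1_idx = 3
  next 3 bits -> l2_idx = 2
  bottom 3 bits -> offset = 6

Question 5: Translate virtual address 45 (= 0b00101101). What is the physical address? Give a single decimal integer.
vaddr = 45 = 0b00101101
Split: l1_idx=0, l2_idx=5, offset=5
L1[0] = 0
L2[0][5] = 91
paddr = 91 * 8 + 5 = 733

Answer: 733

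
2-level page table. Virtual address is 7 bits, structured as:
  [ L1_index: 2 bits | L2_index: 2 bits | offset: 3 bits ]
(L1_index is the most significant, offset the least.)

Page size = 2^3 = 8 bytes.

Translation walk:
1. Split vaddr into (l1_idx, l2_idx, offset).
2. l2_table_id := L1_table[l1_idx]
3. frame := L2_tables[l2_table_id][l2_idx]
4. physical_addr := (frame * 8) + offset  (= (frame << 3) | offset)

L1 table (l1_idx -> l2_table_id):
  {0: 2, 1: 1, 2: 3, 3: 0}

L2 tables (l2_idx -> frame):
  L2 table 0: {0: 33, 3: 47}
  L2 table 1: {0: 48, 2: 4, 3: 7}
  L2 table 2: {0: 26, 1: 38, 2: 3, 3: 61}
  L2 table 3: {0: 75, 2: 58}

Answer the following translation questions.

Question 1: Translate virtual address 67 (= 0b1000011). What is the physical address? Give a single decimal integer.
Answer: 603

Derivation:
vaddr = 67 = 0b1000011
Split: l1_idx=2, l2_idx=0, offset=3
L1[2] = 3
L2[3][0] = 75
paddr = 75 * 8 + 3 = 603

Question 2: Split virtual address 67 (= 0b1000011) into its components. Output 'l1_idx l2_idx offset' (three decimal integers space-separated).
Answer: 2 0 3

Derivation:
vaddr = 67 = 0b1000011
  top 2 bits -> l1_idx = 2
  next 2 bits -> l2_idx = 0
  bottom 3 bits -> offset = 3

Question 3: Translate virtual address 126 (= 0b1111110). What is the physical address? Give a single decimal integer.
vaddr = 126 = 0b1111110
Split: l1_idx=3, l2_idx=3, offset=6
L1[3] = 0
L2[0][3] = 47
paddr = 47 * 8 + 6 = 382

Answer: 382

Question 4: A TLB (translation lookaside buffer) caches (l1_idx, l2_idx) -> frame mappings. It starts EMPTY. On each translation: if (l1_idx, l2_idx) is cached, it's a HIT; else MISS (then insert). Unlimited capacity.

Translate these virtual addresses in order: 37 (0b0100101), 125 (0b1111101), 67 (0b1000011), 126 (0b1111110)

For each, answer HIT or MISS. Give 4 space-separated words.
vaddr=37: (1,0) not in TLB -> MISS, insert
vaddr=125: (3,3) not in TLB -> MISS, insert
vaddr=67: (2,0) not in TLB -> MISS, insert
vaddr=126: (3,3) in TLB -> HIT

Answer: MISS MISS MISS HIT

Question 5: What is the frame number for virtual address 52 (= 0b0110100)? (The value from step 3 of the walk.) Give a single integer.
Answer: 4

Derivation:
vaddr = 52: l1_idx=1, l2_idx=2
L1[1] = 1; L2[1][2] = 4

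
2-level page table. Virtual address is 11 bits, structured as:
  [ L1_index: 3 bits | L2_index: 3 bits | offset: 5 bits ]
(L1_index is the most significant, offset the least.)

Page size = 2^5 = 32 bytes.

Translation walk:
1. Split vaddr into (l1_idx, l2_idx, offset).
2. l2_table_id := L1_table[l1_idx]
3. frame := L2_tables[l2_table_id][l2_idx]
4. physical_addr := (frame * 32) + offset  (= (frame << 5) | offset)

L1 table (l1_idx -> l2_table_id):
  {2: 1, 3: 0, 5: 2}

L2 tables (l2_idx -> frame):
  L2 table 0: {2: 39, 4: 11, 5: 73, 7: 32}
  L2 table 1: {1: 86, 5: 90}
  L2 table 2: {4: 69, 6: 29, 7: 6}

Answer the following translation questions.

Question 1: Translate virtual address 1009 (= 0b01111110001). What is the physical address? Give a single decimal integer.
Answer: 1041

Derivation:
vaddr = 1009 = 0b01111110001
Split: l1_idx=3, l2_idx=7, offset=17
L1[3] = 0
L2[0][7] = 32
paddr = 32 * 32 + 17 = 1041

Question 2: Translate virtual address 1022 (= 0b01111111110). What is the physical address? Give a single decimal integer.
Answer: 1054

Derivation:
vaddr = 1022 = 0b01111111110
Split: l1_idx=3, l2_idx=7, offset=30
L1[3] = 0
L2[0][7] = 32
paddr = 32 * 32 + 30 = 1054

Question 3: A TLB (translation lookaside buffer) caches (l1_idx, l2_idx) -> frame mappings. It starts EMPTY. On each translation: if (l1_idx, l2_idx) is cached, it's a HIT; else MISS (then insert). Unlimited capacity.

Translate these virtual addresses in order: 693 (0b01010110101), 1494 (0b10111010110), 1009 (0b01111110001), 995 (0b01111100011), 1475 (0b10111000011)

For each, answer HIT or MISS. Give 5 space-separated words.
Answer: MISS MISS MISS HIT HIT

Derivation:
vaddr=693: (2,5) not in TLB -> MISS, insert
vaddr=1494: (5,6) not in TLB -> MISS, insert
vaddr=1009: (3,7) not in TLB -> MISS, insert
vaddr=995: (3,7) in TLB -> HIT
vaddr=1475: (5,6) in TLB -> HIT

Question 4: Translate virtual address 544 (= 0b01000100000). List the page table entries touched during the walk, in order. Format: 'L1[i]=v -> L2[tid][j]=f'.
vaddr = 544 = 0b01000100000
Split: l1_idx=2, l2_idx=1, offset=0

Answer: L1[2]=1 -> L2[1][1]=86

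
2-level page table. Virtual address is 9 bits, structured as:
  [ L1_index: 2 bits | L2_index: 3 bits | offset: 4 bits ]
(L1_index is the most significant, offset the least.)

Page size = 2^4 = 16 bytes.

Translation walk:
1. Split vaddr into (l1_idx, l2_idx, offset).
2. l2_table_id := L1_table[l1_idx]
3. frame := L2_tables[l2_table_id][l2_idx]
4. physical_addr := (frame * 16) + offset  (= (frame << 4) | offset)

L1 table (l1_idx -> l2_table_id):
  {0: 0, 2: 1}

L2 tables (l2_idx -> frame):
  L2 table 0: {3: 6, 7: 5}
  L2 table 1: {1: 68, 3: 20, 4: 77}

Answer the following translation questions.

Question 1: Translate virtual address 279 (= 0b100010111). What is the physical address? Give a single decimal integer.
Answer: 1095

Derivation:
vaddr = 279 = 0b100010111
Split: l1_idx=2, l2_idx=1, offset=7
L1[2] = 1
L2[1][1] = 68
paddr = 68 * 16 + 7 = 1095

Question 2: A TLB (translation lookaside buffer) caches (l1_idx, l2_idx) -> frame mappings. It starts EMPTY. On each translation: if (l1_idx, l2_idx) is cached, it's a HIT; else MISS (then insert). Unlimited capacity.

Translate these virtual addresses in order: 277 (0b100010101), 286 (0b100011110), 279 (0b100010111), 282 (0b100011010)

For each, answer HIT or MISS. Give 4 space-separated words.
vaddr=277: (2,1) not in TLB -> MISS, insert
vaddr=286: (2,1) in TLB -> HIT
vaddr=279: (2,1) in TLB -> HIT
vaddr=282: (2,1) in TLB -> HIT

Answer: MISS HIT HIT HIT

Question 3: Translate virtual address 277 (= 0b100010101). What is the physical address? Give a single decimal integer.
Answer: 1093

Derivation:
vaddr = 277 = 0b100010101
Split: l1_idx=2, l2_idx=1, offset=5
L1[2] = 1
L2[1][1] = 68
paddr = 68 * 16 + 5 = 1093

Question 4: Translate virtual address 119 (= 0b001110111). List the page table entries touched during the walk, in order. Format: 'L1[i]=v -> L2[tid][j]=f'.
vaddr = 119 = 0b001110111
Split: l1_idx=0, l2_idx=7, offset=7

Answer: L1[0]=0 -> L2[0][7]=5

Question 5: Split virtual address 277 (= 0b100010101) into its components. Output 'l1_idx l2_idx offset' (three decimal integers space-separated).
vaddr = 277 = 0b100010101
  top 2 bits -> l1_idx = 2
  next 3 bits -> l2_idx = 1
  bottom 4 bits -> offset = 5

Answer: 2 1 5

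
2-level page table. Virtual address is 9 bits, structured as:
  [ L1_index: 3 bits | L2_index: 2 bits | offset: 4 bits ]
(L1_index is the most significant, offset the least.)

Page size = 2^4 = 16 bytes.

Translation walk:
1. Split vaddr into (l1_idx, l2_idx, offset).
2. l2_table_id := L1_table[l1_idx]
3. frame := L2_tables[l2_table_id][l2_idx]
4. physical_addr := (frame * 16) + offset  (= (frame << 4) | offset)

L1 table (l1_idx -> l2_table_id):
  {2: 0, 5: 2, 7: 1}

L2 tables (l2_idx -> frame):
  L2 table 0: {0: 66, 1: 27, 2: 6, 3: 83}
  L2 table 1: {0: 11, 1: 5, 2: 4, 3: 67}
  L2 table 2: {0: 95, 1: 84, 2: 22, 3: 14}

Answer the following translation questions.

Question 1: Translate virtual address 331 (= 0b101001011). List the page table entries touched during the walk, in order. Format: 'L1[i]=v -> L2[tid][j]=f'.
Answer: L1[5]=2 -> L2[2][0]=95

Derivation:
vaddr = 331 = 0b101001011
Split: l1_idx=5, l2_idx=0, offset=11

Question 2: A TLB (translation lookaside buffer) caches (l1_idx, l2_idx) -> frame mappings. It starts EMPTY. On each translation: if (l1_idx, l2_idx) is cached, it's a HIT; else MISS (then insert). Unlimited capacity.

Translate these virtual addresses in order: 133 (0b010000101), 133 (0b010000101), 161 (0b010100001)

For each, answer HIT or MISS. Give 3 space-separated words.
Answer: MISS HIT MISS

Derivation:
vaddr=133: (2,0) not in TLB -> MISS, insert
vaddr=133: (2,0) in TLB -> HIT
vaddr=161: (2,2) not in TLB -> MISS, insert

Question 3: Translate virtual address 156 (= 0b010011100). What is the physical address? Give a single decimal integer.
Answer: 444

Derivation:
vaddr = 156 = 0b010011100
Split: l1_idx=2, l2_idx=1, offset=12
L1[2] = 0
L2[0][1] = 27
paddr = 27 * 16 + 12 = 444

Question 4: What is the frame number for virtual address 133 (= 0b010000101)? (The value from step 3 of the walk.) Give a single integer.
vaddr = 133: l1_idx=2, l2_idx=0
L1[2] = 0; L2[0][0] = 66

Answer: 66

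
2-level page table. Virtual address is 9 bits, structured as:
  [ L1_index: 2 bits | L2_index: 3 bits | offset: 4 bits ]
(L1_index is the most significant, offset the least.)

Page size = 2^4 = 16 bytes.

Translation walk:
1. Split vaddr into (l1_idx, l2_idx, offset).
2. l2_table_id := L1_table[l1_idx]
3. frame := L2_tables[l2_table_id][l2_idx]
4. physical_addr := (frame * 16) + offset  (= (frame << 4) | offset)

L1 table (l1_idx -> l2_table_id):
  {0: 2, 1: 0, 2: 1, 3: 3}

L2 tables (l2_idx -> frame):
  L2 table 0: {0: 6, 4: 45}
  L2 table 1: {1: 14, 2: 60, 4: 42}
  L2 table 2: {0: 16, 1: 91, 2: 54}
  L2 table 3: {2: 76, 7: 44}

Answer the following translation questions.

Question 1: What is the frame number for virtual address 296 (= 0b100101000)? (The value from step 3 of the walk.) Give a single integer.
Answer: 60

Derivation:
vaddr = 296: l1_idx=2, l2_idx=2
L1[2] = 1; L2[1][2] = 60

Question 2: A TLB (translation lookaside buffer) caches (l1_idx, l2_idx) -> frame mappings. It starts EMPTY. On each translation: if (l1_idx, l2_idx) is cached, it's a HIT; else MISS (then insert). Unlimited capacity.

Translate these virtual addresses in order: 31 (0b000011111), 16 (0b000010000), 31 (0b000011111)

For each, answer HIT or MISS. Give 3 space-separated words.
Answer: MISS HIT HIT

Derivation:
vaddr=31: (0,1) not in TLB -> MISS, insert
vaddr=16: (0,1) in TLB -> HIT
vaddr=31: (0,1) in TLB -> HIT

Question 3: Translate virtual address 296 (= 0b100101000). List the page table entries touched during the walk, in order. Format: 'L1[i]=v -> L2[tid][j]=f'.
Answer: L1[2]=1 -> L2[1][2]=60

Derivation:
vaddr = 296 = 0b100101000
Split: l1_idx=2, l2_idx=2, offset=8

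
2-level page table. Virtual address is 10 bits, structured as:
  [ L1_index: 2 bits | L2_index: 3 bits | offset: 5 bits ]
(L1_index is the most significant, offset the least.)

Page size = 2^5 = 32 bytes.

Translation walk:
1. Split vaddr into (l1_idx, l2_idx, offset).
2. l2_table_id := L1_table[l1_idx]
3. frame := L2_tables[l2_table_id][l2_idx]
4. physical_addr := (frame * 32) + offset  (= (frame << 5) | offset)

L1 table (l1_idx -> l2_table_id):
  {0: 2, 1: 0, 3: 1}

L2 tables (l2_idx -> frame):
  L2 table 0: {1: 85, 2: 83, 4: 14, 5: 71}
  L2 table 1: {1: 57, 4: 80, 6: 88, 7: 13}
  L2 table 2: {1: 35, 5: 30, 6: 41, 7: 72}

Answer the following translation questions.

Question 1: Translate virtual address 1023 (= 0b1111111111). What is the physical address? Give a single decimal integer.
vaddr = 1023 = 0b1111111111
Split: l1_idx=3, l2_idx=7, offset=31
L1[3] = 1
L2[1][7] = 13
paddr = 13 * 32 + 31 = 447

Answer: 447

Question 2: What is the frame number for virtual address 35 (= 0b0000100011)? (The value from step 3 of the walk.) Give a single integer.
vaddr = 35: l1_idx=0, l2_idx=1
L1[0] = 2; L2[2][1] = 35

Answer: 35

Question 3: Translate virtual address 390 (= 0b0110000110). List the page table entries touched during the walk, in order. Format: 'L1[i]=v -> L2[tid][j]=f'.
vaddr = 390 = 0b0110000110
Split: l1_idx=1, l2_idx=4, offset=6

Answer: L1[1]=0 -> L2[0][4]=14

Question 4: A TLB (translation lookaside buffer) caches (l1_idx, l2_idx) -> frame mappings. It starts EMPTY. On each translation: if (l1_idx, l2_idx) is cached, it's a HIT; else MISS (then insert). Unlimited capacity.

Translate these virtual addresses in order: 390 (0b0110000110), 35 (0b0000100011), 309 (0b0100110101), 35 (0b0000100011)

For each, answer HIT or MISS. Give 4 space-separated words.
vaddr=390: (1,4) not in TLB -> MISS, insert
vaddr=35: (0,1) not in TLB -> MISS, insert
vaddr=309: (1,1) not in TLB -> MISS, insert
vaddr=35: (0,1) in TLB -> HIT

Answer: MISS MISS MISS HIT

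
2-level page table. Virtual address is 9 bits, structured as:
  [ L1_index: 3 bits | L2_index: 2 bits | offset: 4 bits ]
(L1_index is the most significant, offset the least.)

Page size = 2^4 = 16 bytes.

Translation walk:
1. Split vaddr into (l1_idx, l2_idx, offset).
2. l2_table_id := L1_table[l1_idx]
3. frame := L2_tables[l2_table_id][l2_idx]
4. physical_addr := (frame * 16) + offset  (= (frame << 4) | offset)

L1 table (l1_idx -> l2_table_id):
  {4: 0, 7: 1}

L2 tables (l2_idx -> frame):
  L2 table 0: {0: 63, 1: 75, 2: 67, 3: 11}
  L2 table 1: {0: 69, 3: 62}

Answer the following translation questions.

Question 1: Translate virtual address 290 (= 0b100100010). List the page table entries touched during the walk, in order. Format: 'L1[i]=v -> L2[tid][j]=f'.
Answer: L1[4]=0 -> L2[0][2]=67

Derivation:
vaddr = 290 = 0b100100010
Split: l1_idx=4, l2_idx=2, offset=2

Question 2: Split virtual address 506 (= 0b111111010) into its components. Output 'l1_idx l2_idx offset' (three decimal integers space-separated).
Answer: 7 3 10

Derivation:
vaddr = 506 = 0b111111010
  top 3 bits -> l1_idx = 7
  next 2 bits -> l2_idx = 3
  bottom 4 bits -> offset = 10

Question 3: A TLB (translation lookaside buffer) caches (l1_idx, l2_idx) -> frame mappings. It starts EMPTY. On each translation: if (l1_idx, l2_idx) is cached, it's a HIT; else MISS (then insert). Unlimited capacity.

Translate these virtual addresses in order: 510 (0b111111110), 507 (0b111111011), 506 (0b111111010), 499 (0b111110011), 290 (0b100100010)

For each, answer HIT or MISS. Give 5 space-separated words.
Answer: MISS HIT HIT HIT MISS

Derivation:
vaddr=510: (7,3) not in TLB -> MISS, insert
vaddr=507: (7,3) in TLB -> HIT
vaddr=506: (7,3) in TLB -> HIT
vaddr=499: (7,3) in TLB -> HIT
vaddr=290: (4,2) not in TLB -> MISS, insert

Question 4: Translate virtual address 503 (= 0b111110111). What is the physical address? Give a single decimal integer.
vaddr = 503 = 0b111110111
Split: l1_idx=7, l2_idx=3, offset=7
L1[7] = 1
L2[1][3] = 62
paddr = 62 * 16 + 7 = 999

Answer: 999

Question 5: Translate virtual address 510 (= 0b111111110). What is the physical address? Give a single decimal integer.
vaddr = 510 = 0b111111110
Split: l1_idx=7, l2_idx=3, offset=14
L1[7] = 1
L2[1][3] = 62
paddr = 62 * 16 + 14 = 1006

Answer: 1006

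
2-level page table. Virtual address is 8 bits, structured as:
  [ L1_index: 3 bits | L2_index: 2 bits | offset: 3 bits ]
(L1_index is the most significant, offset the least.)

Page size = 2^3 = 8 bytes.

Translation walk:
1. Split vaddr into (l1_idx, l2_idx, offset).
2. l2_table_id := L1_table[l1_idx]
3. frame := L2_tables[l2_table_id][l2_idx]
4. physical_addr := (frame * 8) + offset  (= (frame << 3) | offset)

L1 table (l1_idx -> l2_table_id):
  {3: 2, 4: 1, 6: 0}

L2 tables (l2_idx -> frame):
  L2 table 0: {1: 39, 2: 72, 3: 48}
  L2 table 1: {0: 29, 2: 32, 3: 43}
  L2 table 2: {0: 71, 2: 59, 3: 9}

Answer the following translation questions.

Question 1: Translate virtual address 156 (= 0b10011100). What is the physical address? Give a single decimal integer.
vaddr = 156 = 0b10011100
Split: l1_idx=4, l2_idx=3, offset=4
L1[4] = 1
L2[1][3] = 43
paddr = 43 * 8 + 4 = 348

Answer: 348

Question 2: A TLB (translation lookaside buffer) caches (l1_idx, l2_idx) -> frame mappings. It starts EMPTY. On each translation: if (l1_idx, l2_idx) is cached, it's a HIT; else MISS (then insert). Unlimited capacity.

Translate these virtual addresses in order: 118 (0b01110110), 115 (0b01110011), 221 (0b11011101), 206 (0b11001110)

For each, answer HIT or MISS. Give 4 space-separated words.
vaddr=118: (3,2) not in TLB -> MISS, insert
vaddr=115: (3,2) in TLB -> HIT
vaddr=221: (6,3) not in TLB -> MISS, insert
vaddr=206: (6,1) not in TLB -> MISS, insert

Answer: MISS HIT MISS MISS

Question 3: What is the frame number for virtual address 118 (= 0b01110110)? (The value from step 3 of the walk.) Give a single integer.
Answer: 59

Derivation:
vaddr = 118: l1_idx=3, l2_idx=2
L1[3] = 2; L2[2][2] = 59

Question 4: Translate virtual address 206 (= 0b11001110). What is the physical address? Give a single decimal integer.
Answer: 318

Derivation:
vaddr = 206 = 0b11001110
Split: l1_idx=6, l2_idx=1, offset=6
L1[6] = 0
L2[0][1] = 39
paddr = 39 * 8 + 6 = 318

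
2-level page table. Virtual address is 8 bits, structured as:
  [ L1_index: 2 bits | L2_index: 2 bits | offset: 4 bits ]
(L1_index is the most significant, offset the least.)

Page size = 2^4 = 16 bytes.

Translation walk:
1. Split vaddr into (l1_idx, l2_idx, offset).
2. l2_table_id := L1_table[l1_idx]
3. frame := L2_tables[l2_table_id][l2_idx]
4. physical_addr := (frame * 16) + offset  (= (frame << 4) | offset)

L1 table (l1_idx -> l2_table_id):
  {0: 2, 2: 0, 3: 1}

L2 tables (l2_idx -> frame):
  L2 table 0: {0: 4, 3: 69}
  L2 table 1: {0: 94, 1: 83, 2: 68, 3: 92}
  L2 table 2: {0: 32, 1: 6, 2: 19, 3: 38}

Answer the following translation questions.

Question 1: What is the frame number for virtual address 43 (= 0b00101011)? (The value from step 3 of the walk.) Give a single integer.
Answer: 19

Derivation:
vaddr = 43: l1_idx=0, l2_idx=2
L1[0] = 2; L2[2][2] = 19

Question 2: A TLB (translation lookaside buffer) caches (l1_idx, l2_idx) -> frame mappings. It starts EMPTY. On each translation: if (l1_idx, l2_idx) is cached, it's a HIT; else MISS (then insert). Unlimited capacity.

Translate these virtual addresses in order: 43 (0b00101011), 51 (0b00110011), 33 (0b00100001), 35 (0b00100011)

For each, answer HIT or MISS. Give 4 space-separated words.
vaddr=43: (0,2) not in TLB -> MISS, insert
vaddr=51: (0,3) not in TLB -> MISS, insert
vaddr=33: (0,2) in TLB -> HIT
vaddr=35: (0,2) in TLB -> HIT

Answer: MISS MISS HIT HIT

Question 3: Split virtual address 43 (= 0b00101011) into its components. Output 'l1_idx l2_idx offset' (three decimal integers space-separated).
vaddr = 43 = 0b00101011
  top 2 bits -> l1_idx = 0
  next 2 bits -> l2_idx = 2
  bottom 4 bits -> offset = 11

Answer: 0 2 11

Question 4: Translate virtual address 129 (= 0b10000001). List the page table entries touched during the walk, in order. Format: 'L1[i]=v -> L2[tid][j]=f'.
Answer: L1[2]=0 -> L2[0][0]=4

Derivation:
vaddr = 129 = 0b10000001
Split: l1_idx=2, l2_idx=0, offset=1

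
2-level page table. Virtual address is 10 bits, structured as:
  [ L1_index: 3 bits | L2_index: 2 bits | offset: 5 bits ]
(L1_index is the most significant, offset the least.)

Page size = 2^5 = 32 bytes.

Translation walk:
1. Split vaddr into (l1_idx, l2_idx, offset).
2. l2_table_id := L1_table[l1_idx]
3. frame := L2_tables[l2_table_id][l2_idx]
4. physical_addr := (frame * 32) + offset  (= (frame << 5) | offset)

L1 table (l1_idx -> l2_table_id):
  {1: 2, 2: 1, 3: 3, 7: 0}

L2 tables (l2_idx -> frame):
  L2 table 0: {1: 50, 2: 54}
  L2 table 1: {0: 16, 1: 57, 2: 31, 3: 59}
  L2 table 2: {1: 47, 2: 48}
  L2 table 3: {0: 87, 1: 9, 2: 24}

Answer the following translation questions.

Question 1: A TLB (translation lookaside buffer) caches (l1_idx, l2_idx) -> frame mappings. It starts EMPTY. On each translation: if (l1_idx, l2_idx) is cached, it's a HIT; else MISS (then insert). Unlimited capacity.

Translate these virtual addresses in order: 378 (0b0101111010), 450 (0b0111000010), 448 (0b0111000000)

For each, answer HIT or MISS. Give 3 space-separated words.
Answer: MISS MISS HIT

Derivation:
vaddr=378: (2,3) not in TLB -> MISS, insert
vaddr=450: (3,2) not in TLB -> MISS, insert
vaddr=448: (3,2) in TLB -> HIT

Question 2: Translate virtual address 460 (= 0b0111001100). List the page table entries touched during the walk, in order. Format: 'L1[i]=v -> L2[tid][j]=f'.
Answer: L1[3]=3 -> L2[3][2]=24

Derivation:
vaddr = 460 = 0b0111001100
Split: l1_idx=3, l2_idx=2, offset=12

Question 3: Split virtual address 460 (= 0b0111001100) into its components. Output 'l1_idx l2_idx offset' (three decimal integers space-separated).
vaddr = 460 = 0b0111001100
  top 3 bits -> l1_idx = 3
  next 2 bits -> l2_idx = 2
  bottom 5 bits -> offset = 12

Answer: 3 2 12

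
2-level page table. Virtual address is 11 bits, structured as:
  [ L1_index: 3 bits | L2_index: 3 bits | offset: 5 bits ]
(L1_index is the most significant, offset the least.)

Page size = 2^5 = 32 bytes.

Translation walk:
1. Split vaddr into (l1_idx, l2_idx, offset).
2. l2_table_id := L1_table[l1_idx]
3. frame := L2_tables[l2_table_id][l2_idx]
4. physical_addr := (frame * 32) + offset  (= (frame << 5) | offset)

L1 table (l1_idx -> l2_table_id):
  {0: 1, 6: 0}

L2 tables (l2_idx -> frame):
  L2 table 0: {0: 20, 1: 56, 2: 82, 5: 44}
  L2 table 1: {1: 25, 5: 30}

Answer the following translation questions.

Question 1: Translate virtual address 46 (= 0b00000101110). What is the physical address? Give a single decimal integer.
Answer: 814

Derivation:
vaddr = 46 = 0b00000101110
Split: l1_idx=0, l2_idx=1, offset=14
L1[0] = 1
L2[1][1] = 25
paddr = 25 * 32 + 14 = 814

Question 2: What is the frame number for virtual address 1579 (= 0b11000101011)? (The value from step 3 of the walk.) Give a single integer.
Answer: 56

Derivation:
vaddr = 1579: l1_idx=6, l2_idx=1
L1[6] = 0; L2[0][1] = 56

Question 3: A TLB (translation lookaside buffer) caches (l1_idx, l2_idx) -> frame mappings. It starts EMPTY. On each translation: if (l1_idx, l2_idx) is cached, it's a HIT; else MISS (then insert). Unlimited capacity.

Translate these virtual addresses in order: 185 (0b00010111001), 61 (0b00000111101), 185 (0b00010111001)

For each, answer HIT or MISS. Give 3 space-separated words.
Answer: MISS MISS HIT

Derivation:
vaddr=185: (0,5) not in TLB -> MISS, insert
vaddr=61: (0,1) not in TLB -> MISS, insert
vaddr=185: (0,5) in TLB -> HIT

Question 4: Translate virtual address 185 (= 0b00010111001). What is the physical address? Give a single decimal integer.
vaddr = 185 = 0b00010111001
Split: l1_idx=0, l2_idx=5, offset=25
L1[0] = 1
L2[1][5] = 30
paddr = 30 * 32 + 25 = 985

Answer: 985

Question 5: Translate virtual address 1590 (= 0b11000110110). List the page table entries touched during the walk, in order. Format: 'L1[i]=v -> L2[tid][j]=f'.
Answer: L1[6]=0 -> L2[0][1]=56

Derivation:
vaddr = 1590 = 0b11000110110
Split: l1_idx=6, l2_idx=1, offset=22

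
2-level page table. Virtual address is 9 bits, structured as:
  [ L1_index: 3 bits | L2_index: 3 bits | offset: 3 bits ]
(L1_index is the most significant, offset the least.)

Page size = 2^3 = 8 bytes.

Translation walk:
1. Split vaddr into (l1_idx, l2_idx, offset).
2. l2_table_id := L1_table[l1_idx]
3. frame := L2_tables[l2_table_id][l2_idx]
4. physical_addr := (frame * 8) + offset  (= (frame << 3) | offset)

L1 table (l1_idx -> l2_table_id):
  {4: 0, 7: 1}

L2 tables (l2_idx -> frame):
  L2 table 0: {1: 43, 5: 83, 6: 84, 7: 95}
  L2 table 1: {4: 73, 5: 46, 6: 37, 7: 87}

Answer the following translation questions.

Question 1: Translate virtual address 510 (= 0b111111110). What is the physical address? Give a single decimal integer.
Answer: 702

Derivation:
vaddr = 510 = 0b111111110
Split: l1_idx=7, l2_idx=7, offset=6
L1[7] = 1
L2[1][7] = 87
paddr = 87 * 8 + 6 = 702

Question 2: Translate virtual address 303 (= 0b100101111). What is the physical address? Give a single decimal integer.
vaddr = 303 = 0b100101111
Split: l1_idx=4, l2_idx=5, offset=7
L1[4] = 0
L2[0][5] = 83
paddr = 83 * 8 + 7 = 671

Answer: 671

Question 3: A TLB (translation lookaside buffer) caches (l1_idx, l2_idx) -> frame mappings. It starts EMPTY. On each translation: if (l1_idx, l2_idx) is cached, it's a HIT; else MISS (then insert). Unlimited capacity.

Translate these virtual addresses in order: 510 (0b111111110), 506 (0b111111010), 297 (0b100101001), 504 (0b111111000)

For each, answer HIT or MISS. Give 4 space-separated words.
vaddr=510: (7,7) not in TLB -> MISS, insert
vaddr=506: (7,7) in TLB -> HIT
vaddr=297: (4,5) not in TLB -> MISS, insert
vaddr=504: (7,7) in TLB -> HIT

Answer: MISS HIT MISS HIT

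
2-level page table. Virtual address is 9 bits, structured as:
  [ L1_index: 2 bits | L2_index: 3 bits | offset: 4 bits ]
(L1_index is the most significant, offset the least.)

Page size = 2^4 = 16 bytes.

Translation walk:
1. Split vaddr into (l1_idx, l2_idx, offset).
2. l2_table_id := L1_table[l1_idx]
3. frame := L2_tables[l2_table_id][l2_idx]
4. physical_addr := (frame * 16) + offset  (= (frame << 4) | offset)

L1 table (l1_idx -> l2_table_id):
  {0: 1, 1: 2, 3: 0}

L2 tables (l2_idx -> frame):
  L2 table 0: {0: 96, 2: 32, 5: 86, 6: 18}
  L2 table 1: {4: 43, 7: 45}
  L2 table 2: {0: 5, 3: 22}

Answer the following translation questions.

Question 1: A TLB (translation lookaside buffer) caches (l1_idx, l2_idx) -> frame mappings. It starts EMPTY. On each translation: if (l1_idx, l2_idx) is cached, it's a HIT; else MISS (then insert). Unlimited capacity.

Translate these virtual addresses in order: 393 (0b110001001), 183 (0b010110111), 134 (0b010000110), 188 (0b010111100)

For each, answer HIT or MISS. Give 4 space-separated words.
Answer: MISS MISS MISS HIT

Derivation:
vaddr=393: (3,0) not in TLB -> MISS, insert
vaddr=183: (1,3) not in TLB -> MISS, insert
vaddr=134: (1,0) not in TLB -> MISS, insert
vaddr=188: (1,3) in TLB -> HIT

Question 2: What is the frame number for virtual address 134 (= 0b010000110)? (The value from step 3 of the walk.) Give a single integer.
Answer: 5

Derivation:
vaddr = 134: l1_idx=1, l2_idx=0
L1[1] = 2; L2[2][0] = 5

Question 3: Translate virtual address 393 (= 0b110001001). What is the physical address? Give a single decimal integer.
Answer: 1545

Derivation:
vaddr = 393 = 0b110001001
Split: l1_idx=3, l2_idx=0, offset=9
L1[3] = 0
L2[0][0] = 96
paddr = 96 * 16 + 9 = 1545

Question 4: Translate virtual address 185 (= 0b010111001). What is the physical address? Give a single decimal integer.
Answer: 361

Derivation:
vaddr = 185 = 0b010111001
Split: l1_idx=1, l2_idx=3, offset=9
L1[1] = 2
L2[2][3] = 22
paddr = 22 * 16 + 9 = 361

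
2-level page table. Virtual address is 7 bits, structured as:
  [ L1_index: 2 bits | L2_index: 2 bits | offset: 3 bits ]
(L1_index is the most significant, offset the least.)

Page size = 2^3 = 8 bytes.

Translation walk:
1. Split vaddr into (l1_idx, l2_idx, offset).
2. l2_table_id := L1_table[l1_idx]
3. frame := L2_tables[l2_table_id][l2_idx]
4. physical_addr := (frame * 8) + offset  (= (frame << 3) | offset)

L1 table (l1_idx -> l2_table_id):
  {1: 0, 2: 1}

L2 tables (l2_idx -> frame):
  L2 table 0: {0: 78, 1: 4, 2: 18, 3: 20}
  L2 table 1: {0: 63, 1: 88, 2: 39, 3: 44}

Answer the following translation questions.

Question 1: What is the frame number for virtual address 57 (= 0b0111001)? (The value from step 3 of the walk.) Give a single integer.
Answer: 20

Derivation:
vaddr = 57: l1_idx=1, l2_idx=3
L1[1] = 0; L2[0][3] = 20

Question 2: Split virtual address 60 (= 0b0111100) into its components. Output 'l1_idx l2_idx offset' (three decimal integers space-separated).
vaddr = 60 = 0b0111100
  top 2 bits -> l1_idx = 1
  next 2 bits -> l2_idx = 3
  bottom 3 bits -> offset = 4

Answer: 1 3 4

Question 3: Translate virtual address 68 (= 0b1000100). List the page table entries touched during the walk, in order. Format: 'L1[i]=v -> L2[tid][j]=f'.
Answer: L1[2]=1 -> L2[1][0]=63

Derivation:
vaddr = 68 = 0b1000100
Split: l1_idx=2, l2_idx=0, offset=4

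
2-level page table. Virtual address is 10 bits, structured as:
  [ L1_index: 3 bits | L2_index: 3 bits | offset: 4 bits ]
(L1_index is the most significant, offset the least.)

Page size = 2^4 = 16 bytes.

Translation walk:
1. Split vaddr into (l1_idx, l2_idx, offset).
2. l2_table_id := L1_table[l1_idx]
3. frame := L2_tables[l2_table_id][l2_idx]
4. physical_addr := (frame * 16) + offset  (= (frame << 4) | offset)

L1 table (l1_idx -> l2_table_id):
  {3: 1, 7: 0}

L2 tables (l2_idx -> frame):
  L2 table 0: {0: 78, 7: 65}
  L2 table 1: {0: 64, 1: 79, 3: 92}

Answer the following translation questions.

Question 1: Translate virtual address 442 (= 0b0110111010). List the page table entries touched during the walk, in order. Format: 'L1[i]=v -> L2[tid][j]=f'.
Answer: L1[3]=1 -> L2[1][3]=92

Derivation:
vaddr = 442 = 0b0110111010
Split: l1_idx=3, l2_idx=3, offset=10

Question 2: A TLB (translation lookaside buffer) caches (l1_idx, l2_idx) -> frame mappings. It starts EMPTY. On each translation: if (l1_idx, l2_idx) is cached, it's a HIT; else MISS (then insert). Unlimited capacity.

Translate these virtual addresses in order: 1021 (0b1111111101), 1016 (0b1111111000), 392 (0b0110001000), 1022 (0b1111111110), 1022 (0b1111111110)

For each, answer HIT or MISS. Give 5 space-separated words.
vaddr=1021: (7,7) not in TLB -> MISS, insert
vaddr=1016: (7,7) in TLB -> HIT
vaddr=392: (3,0) not in TLB -> MISS, insert
vaddr=1022: (7,7) in TLB -> HIT
vaddr=1022: (7,7) in TLB -> HIT

Answer: MISS HIT MISS HIT HIT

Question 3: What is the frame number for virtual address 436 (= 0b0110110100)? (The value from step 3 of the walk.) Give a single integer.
vaddr = 436: l1_idx=3, l2_idx=3
L1[3] = 1; L2[1][3] = 92

Answer: 92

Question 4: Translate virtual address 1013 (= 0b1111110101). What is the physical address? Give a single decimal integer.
Answer: 1045

Derivation:
vaddr = 1013 = 0b1111110101
Split: l1_idx=7, l2_idx=7, offset=5
L1[7] = 0
L2[0][7] = 65
paddr = 65 * 16 + 5 = 1045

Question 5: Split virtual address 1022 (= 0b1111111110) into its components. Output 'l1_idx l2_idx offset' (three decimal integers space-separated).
vaddr = 1022 = 0b1111111110
  top 3 bits -> l1_idx = 7
  next 3 bits -> l2_idx = 7
  bottom 4 bits -> offset = 14

Answer: 7 7 14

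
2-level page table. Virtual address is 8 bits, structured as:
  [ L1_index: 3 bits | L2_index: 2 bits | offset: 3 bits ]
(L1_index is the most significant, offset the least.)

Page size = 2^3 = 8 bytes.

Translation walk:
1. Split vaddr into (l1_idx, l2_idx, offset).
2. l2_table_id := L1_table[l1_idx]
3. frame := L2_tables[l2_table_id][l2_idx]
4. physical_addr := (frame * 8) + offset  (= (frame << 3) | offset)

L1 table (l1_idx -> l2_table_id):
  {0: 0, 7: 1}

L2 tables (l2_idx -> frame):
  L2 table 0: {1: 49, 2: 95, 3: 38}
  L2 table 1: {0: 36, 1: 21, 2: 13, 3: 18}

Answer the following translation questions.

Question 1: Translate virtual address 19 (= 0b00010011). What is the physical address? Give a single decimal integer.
vaddr = 19 = 0b00010011
Split: l1_idx=0, l2_idx=2, offset=3
L1[0] = 0
L2[0][2] = 95
paddr = 95 * 8 + 3 = 763

Answer: 763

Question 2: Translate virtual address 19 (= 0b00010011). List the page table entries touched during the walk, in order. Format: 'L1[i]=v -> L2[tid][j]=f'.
Answer: L1[0]=0 -> L2[0][2]=95

Derivation:
vaddr = 19 = 0b00010011
Split: l1_idx=0, l2_idx=2, offset=3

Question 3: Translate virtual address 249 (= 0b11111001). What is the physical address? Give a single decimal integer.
Answer: 145

Derivation:
vaddr = 249 = 0b11111001
Split: l1_idx=7, l2_idx=3, offset=1
L1[7] = 1
L2[1][3] = 18
paddr = 18 * 8 + 1 = 145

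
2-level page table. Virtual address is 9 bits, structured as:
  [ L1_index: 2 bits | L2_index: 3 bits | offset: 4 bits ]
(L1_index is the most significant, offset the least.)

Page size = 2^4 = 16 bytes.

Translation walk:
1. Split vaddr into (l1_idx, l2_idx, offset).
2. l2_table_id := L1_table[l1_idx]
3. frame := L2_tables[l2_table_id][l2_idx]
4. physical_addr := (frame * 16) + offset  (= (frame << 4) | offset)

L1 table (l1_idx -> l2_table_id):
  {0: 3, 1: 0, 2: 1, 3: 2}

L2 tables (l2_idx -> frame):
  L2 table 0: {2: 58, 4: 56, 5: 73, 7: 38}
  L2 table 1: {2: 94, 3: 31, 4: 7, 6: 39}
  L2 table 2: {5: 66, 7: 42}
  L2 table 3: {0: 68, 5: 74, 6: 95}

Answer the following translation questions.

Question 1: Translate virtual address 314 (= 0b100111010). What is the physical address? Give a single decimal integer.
Answer: 506

Derivation:
vaddr = 314 = 0b100111010
Split: l1_idx=2, l2_idx=3, offset=10
L1[2] = 1
L2[1][3] = 31
paddr = 31 * 16 + 10 = 506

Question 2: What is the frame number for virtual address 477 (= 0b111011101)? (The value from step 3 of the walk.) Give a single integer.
vaddr = 477: l1_idx=3, l2_idx=5
L1[3] = 2; L2[2][5] = 66

Answer: 66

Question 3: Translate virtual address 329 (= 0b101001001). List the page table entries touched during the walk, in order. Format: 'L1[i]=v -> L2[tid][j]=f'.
Answer: L1[2]=1 -> L2[1][4]=7

Derivation:
vaddr = 329 = 0b101001001
Split: l1_idx=2, l2_idx=4, offset=9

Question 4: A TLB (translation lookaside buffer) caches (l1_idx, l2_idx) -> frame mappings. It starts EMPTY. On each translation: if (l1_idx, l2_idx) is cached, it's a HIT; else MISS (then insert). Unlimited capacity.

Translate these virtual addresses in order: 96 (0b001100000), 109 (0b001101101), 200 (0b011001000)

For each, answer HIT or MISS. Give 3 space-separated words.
vaddr=96: (0,6) not in TLB -> MISS, insert
vaddr=109: (0,6) in TLB -> HIT
vaddr=200: (1,4) not in TLB -> MISS, insert

Answer: MISS HIT MISS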